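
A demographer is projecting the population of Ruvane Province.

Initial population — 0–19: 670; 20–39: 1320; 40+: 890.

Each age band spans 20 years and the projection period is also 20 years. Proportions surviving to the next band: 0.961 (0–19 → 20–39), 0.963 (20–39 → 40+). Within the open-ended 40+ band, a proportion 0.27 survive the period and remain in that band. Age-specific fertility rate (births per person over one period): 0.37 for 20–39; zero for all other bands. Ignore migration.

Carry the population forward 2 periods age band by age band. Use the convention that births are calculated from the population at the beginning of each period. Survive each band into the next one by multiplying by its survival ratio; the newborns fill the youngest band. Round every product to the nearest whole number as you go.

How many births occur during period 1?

488

— Period 1 —
Births: 1320 × 0.37 = 488
20–39: 670 × 0.961 = 644
40+: 1320 × 0.963 + 890 × 0.27 = 1271 + 240 = 1511
→ [488, 644, 1511]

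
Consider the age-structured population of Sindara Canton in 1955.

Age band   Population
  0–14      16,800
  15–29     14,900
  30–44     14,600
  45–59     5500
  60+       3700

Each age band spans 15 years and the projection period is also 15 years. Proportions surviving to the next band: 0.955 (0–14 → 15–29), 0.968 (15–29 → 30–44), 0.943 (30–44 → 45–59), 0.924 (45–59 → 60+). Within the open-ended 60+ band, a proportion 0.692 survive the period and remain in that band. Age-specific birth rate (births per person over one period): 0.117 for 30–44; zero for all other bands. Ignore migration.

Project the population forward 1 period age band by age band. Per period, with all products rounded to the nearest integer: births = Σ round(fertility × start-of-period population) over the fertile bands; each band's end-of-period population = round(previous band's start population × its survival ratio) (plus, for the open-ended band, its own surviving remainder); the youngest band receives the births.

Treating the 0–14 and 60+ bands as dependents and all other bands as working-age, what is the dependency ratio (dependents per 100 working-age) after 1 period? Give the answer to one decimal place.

(Groups numbered youngest = 1 to oldest = 5.)
After projecting period 1:
Births: 14600 × 0.117 = 1708
Group 2: 16800 × 0.955 = 16044
Group 3: 14900 × 0.968 = 14423
Group 4: 14600 × 0.943 = 13768
Group 5: 5500 × 0.924 + 3700 × 0.692 = 5082 + 2560 = 7642
End of period: [1708, 16044, 14423, 13768, 7642]
Dependents (band 0–14 + band 60+) = 1708 + 7642 = 9350; working-age = 44235; ratio = 9350/44235 × 100 = 21.1

21.1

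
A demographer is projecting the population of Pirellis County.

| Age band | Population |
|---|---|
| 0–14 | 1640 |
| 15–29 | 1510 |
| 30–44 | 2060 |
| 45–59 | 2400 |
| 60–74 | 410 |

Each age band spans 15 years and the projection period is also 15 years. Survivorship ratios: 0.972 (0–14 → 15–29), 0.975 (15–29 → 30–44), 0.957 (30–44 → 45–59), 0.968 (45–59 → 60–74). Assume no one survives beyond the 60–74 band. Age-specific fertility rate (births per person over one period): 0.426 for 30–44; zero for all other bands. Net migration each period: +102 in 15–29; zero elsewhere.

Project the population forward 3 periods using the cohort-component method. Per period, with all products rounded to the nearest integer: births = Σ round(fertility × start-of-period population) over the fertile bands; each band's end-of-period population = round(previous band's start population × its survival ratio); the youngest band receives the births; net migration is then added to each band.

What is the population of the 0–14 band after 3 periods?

705

[period 1]
Births: 2060 × 0.426 = 878
15–29: 1640 × 0.972 = 1594
30–44: 1510 × 0.975 = 1472
45–59: 2060 × 0.957 = 1971
60–74: 2400 × 0.968 = 2323
Net migration: 15–29 + 102 → 1696
Giving 878 / 1696 / 1472 / 1971 / 2323.
[period 2]
Births: 1472 × 0.426 = 627
15–29: 878 × 0.972 = 853
30–44: 1696 × 0.975 = 1654
45–59: 1472 × 0.957 = 1409
60–74: 1971 × 0.968 = 1908
Net migration: 15–29 + 102 → 955
Giving 627 / 955 / 1654 / 1409 / 1908.
[period 3]
Births: 1654 × 0.426 = 705
15–29: 627 × 0.972 = 609
30–44: 955 × 0.975 = 931
45–59: 1654 × 0.957 = 1583
60–74: 1409 × 0.968 = 1364
Net migration: 15–29 + 102 → 711
Giving 705 / 711 / 931 / 1583 / 1364.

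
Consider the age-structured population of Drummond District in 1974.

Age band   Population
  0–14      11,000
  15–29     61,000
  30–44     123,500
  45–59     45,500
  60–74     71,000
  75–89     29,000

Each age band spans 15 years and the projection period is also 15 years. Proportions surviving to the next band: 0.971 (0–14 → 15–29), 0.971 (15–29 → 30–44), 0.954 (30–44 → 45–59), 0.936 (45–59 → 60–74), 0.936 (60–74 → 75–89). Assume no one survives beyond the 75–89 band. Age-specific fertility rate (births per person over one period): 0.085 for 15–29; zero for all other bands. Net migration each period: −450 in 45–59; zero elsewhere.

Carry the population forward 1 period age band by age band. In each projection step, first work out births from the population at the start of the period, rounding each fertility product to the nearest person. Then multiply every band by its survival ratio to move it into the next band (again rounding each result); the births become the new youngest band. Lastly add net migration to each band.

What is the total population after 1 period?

301510

Numbering the bands 1..6 from youngest to oldest:
— Period 1 —
Births: 61000 × 0.085 = 5185
Band 2: 11000 × 0.971 = 10681
Band 3: 61000 × 0.971 = 59231
Band 4: 123500 × 0.954 = 117819
Band 5: 45500 × 0.936 = 42588
Band 6: 71000 × 0.936 = 66456
Net migration: Band 4 − 450 → 117369
Population now: 0–14=5185, 15–29=10681, 30–44=59231, 45–59=117369, 60–74=42588, 75–89=66456
Total after period 1: 5185 + 10681 + 59231 + 117369 + 42588 + 66456 = 301510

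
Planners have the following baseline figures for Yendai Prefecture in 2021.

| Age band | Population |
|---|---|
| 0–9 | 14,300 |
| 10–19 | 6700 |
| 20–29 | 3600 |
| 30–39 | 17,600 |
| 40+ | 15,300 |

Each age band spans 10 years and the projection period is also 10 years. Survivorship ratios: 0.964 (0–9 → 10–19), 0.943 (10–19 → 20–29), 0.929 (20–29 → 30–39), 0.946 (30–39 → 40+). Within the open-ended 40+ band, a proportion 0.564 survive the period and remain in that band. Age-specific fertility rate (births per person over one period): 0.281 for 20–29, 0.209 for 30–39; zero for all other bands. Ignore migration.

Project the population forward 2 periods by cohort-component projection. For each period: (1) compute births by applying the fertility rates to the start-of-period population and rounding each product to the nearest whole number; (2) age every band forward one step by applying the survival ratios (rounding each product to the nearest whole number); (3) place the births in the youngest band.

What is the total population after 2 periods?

Numbering the bands 1..5 from youngest to oldest:
Period 1:
Births: 3600 × 0.281 = 1012 ; 17600 × 0.209 = 3678 ⇒ total 4690
Band 2: 14300 × 0.964 = 13785
Band 3: 6700 × 0.943 = 6318
Band 4: 3600 × 0.929 = 3344
Band 5: 17600 × 0.946 + 15300 × 0.564 = 16650 + 8629 = 25279
Population now: 0–9=4690, 10–19=13785, 20–29=6318, 30–39=3344, 40+=25279
Period 2:
Births: 6318 × 0.281 = 1775 ; 3344 × 0.209 = 699 ⇒ total 2474
Band 2: 4690 × 0.964 = 4521
Band 3: 13785 × 0.943 = 12999
Band 4: 6318 × 0.929 = 5869
Band 5: 3344 × 0.946 + 25279 × 0.564 = 3163 + 14257 = 17420
Population now: 0–9=2474, 10–19=4521, 20–29=12999, 30–39=5869, 40+=17420
Total after period 2: 2474 + 4521 + 12999 + 5869 + 17420 = 43283

43283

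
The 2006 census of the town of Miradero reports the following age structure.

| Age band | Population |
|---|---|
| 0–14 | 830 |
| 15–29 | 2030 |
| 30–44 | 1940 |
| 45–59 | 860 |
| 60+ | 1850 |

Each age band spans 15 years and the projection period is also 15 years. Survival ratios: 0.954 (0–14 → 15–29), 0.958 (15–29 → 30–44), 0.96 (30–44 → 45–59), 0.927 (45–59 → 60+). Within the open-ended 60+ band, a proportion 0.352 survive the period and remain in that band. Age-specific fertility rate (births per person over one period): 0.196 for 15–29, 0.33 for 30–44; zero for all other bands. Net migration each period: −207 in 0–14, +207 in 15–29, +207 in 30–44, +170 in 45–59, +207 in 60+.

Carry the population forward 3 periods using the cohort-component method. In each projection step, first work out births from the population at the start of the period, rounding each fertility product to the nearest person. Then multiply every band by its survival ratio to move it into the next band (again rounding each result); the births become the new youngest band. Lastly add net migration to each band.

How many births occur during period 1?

Call the groups 1 to 5, youngest first.
— Period 1 —
Births: 2030 × 0.196 = 398  |  1940 × 0.33 = 640 → total 1038
Group 2: 830 × 0.954 = 792
Group 3: 2030 × 0.958 = 1945
Group 4: 1940 × 0.96 = 1862
Group 5: 860 × 0.927 + 1850 × 0.352 = 797 + 651 = 1448
Net migration: Group 1 − 207 → 831; Group 2 + 207 → 999; Group 3 + 207 → 2152; Group 4 + 170 → 2032; Group 5 + 207 → 1655
Giving 831 / 999 / 2152 / 2032 / 1655.

1038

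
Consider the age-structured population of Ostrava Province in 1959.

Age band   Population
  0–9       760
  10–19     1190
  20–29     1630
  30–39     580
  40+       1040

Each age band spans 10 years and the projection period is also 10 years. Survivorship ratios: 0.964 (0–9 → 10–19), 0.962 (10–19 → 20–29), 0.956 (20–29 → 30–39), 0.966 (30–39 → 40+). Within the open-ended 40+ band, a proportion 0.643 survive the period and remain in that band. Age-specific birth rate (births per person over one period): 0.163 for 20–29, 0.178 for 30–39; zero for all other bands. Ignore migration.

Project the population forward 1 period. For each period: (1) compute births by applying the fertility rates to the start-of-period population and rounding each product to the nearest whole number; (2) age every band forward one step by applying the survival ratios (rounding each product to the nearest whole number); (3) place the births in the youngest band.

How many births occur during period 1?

Numbering the groups 1..5 from youngest to oldest:
Period 1:
Births: 1630 * 0.163 = 266, 580 * 0.178 = 103 → 369
Group 2: 760 * 0.964 = 733
Group 3: 1190 * 0.962 = 1145
Group 4: 1630 * 0.956 = 1558
Group 5: 580 * 0.966 + 1040 * 0.643 = 560 + 669 = 1229
End of period: [369, 733, 1145, 1558, 1229]

369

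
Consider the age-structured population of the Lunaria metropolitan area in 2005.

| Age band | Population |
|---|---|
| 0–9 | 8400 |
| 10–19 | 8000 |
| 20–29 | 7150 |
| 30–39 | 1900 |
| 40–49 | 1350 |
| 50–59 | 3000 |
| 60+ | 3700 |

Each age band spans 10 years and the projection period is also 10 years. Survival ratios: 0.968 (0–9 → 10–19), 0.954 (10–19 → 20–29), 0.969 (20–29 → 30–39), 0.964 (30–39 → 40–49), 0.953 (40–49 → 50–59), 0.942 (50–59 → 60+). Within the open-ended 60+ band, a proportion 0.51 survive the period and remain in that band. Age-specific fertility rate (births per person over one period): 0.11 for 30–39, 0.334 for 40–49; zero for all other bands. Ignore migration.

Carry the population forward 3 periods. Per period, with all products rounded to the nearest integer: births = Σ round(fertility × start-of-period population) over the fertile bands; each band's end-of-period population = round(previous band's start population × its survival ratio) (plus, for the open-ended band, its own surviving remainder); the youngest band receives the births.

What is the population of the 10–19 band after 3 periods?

1330

Call the bands 1 to 7, youngest first.
After projecting period 1:
Births: 1900 × 0.11 = 209 ; 1350 × 0.334 = 451 → total 660
Band 2: 8400 × 0.968 = 8131
Band 3: 8000 × 0.954 = 7632
Band 4: 7150 × 0.969 = 6928
Band 5: 1900 × 0.964 = 1832
Band 6: 1350 × 0.953 = 1287
Band 7: 3000 × 0.942 + 3700 × 0.51 = 2826 + 1887 = 4713
→ [660, 8131, 7632, 6928, 1832, 1287, 4713]
After projecting period 2:
Births: 6928 × 0.11 = 762 ; 1832 × 0.334 = 612 → total 1374
Band 2: 660 × 0.968 = 639
Band 3: 8131 × 0.954 = 7757
Band 4: 7632 × 0.969 = 7395
Band 5: 6928 × 0.964 = 6679
Band 6: 1832 × 0.953 = 1746
Band 7: 1287 × 0.942 + 4713 × 0.51 = 1212 + 2404 = 3616
→ [1374, 639, 7757, 7395, 6679, 1746, 3616]
After projecting period 3:
Births: 7395 × 0.11 = 813 ; 6679 × 0.334 = 2231 → total 3044
Band 2: 1374 × 0.968 = 1330
Band 3: 639 × 0.954 = 610
Band 4: 7757 × 0.969 = 7517
Band 5: 7395 × 0.964 = 7129
Band 6: 6679 × 0.953 = 6365
Band 7: 1746 × 0.942 + 3616 × 0.51 = 1645 + 1844 = 3489
→ [3044, 1330, 610, 7517, 7129, 6365, 3489]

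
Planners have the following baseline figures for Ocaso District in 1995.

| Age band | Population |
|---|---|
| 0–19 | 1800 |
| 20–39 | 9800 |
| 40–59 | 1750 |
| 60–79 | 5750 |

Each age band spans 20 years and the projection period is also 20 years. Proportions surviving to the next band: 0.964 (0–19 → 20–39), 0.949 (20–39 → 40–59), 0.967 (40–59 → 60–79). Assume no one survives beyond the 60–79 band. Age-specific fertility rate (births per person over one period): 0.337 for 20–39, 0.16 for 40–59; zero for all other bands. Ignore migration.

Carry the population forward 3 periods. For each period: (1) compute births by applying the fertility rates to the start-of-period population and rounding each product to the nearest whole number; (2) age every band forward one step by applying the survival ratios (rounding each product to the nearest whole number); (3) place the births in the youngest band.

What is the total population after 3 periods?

Period 1:
Births: 9800 × 0.337 = 3303  |  1750 × 0.16 = 280 ⇒ total 3583
20–39: 1800 × 0.964 = 1735
40–59: 9800 × 0.949 = 9300
60–79: 1750 × 0.967 = 1692
Giving 3583 / 1735 / 9300 / 1692.
Period 2:
Births: 1735 × 0.337 = 585  |  9300 × 0.16 = 1488 ⇒ total 2073
20–39: 3583 × 0.964 = 3454
40–59: 1735 × 0.949 = 1647
60–79: 9300 × 0.967 = 8993
Giving 2073 / 3454 / 1647 / 8993.
Period 3:
Births: 3454 × 0.337 = 1164  |  1647 × 0.16 = 264 ⇒ total 1428
20–39: 2073 × 0.964 = 1998
40–59: 3454 × 0.949 = 3278
60–79: 1647 × 0.967 = 1593
Giving 1428 / 1998 / 3278 / 1593.
Total after period 3: 1428 + 1998 + 3278 + 1593 = 8297

8297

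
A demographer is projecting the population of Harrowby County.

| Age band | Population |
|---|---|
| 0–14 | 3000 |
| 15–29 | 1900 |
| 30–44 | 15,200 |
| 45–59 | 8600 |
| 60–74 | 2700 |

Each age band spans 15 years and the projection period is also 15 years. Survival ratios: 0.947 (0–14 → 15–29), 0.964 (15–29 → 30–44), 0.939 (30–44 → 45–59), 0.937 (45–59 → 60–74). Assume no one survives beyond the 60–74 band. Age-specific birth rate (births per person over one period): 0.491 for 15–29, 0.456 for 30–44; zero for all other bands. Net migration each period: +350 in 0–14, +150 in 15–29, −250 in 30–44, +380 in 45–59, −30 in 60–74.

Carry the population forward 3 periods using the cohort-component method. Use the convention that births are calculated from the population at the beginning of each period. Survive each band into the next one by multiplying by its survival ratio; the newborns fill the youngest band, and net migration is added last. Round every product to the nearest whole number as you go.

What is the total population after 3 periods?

19963

Let group 1 be 0–14 through group 5 = 60–74.
Period 1.
Births: 1900 × 0.491 = 933, 15200 × 0.456 = 6931 → 7864
Group 2: 3000 × 0.947 = 2841
Group 3: 1900 × 0.964 = 1832
Group 4: 15200 × 0.939 = 14273
Group 5: 8600 × 0.937 = 8058
Net migration: Group 1 + 350 → 8214; Group 2 + 150 → 2991; Group 3 − 250 → 1582; Group 4 + 380 → 14653; Group 5 − 30 → 8028
Population now: 0–14=8214, 15–29=2991, 30–44=1582, 45–59=14653, 60–74=8028
Period 2.
Births: 2991 × 0.491 = 1469, 1582 × 0.456 = 721 → 2190
Group 2: 8214 × 0.947 = 7779
Group 3: 2991 × 0.964 = 2883
Group 4: 1582 × 0.939 = 1485
Group 5: 14653 × 0.937 = 13730
Net migration: Group 1 + 350 → 2540; Group 2 + 150 → 7929; Group 3 − 250 → 2633; Group 4 + 380 → 1865; Group 5 − 30 → 13700
Population now: 0–14=2540, 15–29=7929, 30–44=2633, 45–59=1865, 60–74=13700
Period 3.
Births: 7929 × 0.491 = 3893, 2633 × 0.456 = 1201 → 5094
Group 2: 2540 × 0.947 = 2405
Group 3: 7929 × 0.964 = 7644
Group 4: 2633 × 0.939 = 2472
Group 5: 1865 × 0.937 = 1748
Net migration: Group 1 + 350 → 5444; Group 2 + 150 → 2555; Group 3 − 250 → 7394; Group 4 + 380 → 2852; Group 5 − 30 → 1718
Population now: 0–14=5444, 15–29=2555, 30–44=7394, 45–59=2852, 60–74=1718
Total after period 3: 5444 + 2555 + 7394 + 2852 + 1718 = 19963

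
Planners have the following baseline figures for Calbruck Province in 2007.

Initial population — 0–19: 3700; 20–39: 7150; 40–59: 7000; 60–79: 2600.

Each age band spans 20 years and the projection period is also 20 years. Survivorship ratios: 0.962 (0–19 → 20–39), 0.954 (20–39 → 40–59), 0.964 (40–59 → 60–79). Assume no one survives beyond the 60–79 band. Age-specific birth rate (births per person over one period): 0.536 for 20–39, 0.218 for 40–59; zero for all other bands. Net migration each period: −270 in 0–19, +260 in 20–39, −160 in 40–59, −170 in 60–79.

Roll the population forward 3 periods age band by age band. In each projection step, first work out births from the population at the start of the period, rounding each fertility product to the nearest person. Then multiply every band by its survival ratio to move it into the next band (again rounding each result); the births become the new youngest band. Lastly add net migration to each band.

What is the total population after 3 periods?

Numbering the bands 1..4 from youngest to oldest:
Period 1:
Births: 7150 × 0.536 = 3832, 7000 × 0.218 = 1526 → 5358
Band 2: 3700 × 0.962 = 3559
Band 3: 7150 × 0.954 = 6821
Band 4: 7000 × 0.964 = 6748
Net migration: Band 1 − 270 → 5088; Band 2 + 260 → 3819; Band 3 − 160 → 6661; Band 4 − 170 → 6578
Population now: 0–19=5088, 20–39=3819, 40–59=6661, 60–79=6578
Period 2:
Births: 3819 × 0.536 = 2047, 6661 × 0.218 = 1452 → 3499
Band 2: 5088 × 0.962 = 4895
Band 3: 3819 × 0.954 = 3643
Band 4: 6661 × 0.964 = 6421
Net migration: Band 1 − 270 → 3229; Band 2 + 260 → 5155; Band 3 − 160 → 3483; Band 4 − 170 → 6251
Population now: 0–19=3229, 20–39=5155, 40–59=3483, 60–79=6251
Period 3:
Births: 5155 × 0.536 = 2763, 3483 × 0.218 = 759 → 3522
Band 2: 3229 × 0.962 = 3106
Band 3: 5155 × 0.954 = 4918
Band 4: 3483 × 0.964 = 3358
Net migration: Band 1 − 270 → 3252; Band 2 + 260 → 3366; Band 3 − 160 → 4758; Band 4 − 170 → 3188
Population now: 0–19=3252, 20–39=3366, 40–59=4758, 60–79=3188
Total after period 3: 3252 + 3366 + 4758 + 3188 = 14564

14564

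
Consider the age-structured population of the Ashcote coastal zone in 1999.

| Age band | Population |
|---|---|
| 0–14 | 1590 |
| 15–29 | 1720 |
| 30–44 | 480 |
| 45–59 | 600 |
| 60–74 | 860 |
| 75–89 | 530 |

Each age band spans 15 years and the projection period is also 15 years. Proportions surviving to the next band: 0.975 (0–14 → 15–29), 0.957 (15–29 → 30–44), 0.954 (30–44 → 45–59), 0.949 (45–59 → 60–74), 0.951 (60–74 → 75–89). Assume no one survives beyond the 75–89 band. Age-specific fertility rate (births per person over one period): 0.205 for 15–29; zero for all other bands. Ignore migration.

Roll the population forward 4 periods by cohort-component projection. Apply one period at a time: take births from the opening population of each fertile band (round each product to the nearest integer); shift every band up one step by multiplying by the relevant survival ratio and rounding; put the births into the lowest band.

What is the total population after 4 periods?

Let band 1 be 0–14 through band 6 = 75–89.
Period 1.
Births: 1720 * 0.205 = 353
Band 2: 1590 * 0.975 = 1550
Band 3: 1720 * 0.957 = 1646
Band 4: 480 * 0.954 = 458
Band 5: 600 * 0.949 = 569
Band 6: 860 * 0.951 = 818
Giving 353 / 1550 / 1646 / 458 / 569 / 818.
Period 2.
Births: 1550 * 0.205 = 318
Band 2: 353 * 0.975 = 344
Band 3: 1550 * 0.957 = 1483
Band 4: 1646 * 0.954 = 1570
Band 5: 458 * 0.949 = 435
Band 6: 569 * 0.951 = 541
Giving 318 / 344 / 1483 / 1570 / 435 / 541.
Period 3.
Births: 344 * 0.205 = 71
Band 2: 318 * 0.975 = 310
Band 3: 344 * 0.957 = 329
Band 4: 1483 * 0.954 = 1415
Band 5: 1570 * 0.949 = 1490
Band 6: 435 * 0.951 = 414
Giving 71 / 310 / 329 / 1415 / 1490 / 414.
Period 4.
Births: 310 * 0.205 = 64
Band 2: 71 * 0.975 = 69
Band 3: 310 * 0.957 = 297
Band 4: 329 * 0.954 = 314
Band 5: 1415 * 0.949 = 1343
Band 6: 1490 * 0.951 = 1417
Giving 64 / 69 / 297 / 314 / 1343 / 1417.
Total after period 4: 64 + 69 + 297 + 314 + 1343 + 1417 = 3504

3504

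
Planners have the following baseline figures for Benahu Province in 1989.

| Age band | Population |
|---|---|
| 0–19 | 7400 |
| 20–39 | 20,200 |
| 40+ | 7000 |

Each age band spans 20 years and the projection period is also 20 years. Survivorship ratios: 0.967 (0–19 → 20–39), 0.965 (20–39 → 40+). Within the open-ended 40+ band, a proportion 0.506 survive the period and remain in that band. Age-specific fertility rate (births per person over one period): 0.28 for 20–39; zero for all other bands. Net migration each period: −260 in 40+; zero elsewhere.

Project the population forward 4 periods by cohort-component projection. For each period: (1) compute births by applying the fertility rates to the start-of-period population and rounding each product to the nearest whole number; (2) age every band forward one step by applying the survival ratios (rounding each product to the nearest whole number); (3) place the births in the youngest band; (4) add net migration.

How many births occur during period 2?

Numbering the bands 1..3 from youngest to oldest:
[period 1]
Births: 20200 × 0.28 = 5656
Band 2: 7400 × 0.967 = 7156
Band 3: 20200 × 0.965 + 7000 × 0.506 = 19493 + 3542 = 23035
Net migration: Band 3 − 260 → 22775
Giving 5656 / 7156 / 22775.
[period 2]
Births: 7156 × 0.28 = 2004
Band 2: 5656 × 0.967 = 5469
Band 3: 7156 × 0.965 + 22775 × 0.506 = 6906 + 11524 = 18430
Net migration: Band 3 − 260 → 18170
Giving 2004 / 5469 / 18170.

2004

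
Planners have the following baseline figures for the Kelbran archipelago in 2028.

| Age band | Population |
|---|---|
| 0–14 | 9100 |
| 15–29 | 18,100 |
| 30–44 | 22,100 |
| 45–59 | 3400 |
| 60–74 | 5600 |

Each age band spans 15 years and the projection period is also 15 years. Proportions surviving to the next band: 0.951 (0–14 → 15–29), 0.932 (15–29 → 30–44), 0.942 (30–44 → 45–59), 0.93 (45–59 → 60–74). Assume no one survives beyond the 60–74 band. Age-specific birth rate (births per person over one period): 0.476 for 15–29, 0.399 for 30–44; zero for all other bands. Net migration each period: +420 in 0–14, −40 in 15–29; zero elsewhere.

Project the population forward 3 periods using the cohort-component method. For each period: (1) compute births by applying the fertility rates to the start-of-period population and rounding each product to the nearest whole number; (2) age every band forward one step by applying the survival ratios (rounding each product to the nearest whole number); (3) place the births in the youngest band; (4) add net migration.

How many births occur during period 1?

17434

Period 1:
Births: 18100 × 0.476 = 8616, 22100 × 0.399 = 8818 — total 17434
15–29: 9100 × 0.951 = 8654
30–44: 18100 × 0.932 = 16869
45–59: 22100 × 0.942 = 20818
60–74: 3400 × 0.93 = 3162
Net migration: 0–14 + 420 → 17854; 15–29 − 40 → 8614
Population now: 0–14=17854, 15–29=8614, 30–44=16869, 45–59=20818, 60–74=3162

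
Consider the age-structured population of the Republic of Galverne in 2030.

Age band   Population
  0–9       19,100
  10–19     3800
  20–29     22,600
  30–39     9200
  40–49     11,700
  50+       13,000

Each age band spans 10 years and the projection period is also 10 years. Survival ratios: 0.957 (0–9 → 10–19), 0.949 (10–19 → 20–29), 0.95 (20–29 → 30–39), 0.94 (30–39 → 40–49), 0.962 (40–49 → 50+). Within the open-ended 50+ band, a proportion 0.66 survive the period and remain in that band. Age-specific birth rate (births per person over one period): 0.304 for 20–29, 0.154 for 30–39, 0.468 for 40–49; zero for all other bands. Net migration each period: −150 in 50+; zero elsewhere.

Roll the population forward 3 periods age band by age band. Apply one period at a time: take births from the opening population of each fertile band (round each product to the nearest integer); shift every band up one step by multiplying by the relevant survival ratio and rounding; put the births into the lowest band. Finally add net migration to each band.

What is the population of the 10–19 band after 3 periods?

8086

Numbering the groups 1..6 from youngest to oldest:
— Period 1 —
Births: 22600 × 0.304 = 6870 ; 9200 × 0.154 = 1417 ; 11700 × 0.468 = 5476 → total 13763
Group 2: 19100 × 0.957 = 18279
Group 3: 3800 × 0.949 = 3606
Group 4: 22600 × 0.95 = 21470
Group 5: 9200 × 0.94 = 8648
Group 6: 11700 × 0.962 + 13000 × 0.66 = 11255 + 8580 = 19835
Net migration: Group 6 − 150 → 19685
Population now: 0–9=13763, 10–19=18279, 20–29=3606, 30–39=21470, 40–49=8648, 50+=19685
— Period 2 —
Births: 3606 × 0.304 = 1096 ; 21470 × 0.154 = 3306 ; 8648 × 0.468 = 4047 → total 8449
Group 2: 13763 × 0.957 = 13171
Group 3: 18279 × 0.949 = 17347
Group 4: 3606 × 0.95 = 3426
Group 5: 21470 × 0.94 = 20182
Group 6: 8648 × 0.962 + 19685 × 0.66 = 8319 + 12992 = 21311
Net migration: Group 6 − 150 → 21161
Population now: 0–9=8449, 10–19=13171, 20–29=17347, 30–39=3426, 40–49=20182, 50+=21161
— Period 3 —
Births: 17347 × 0.304 = 5273 ; 3426 × 0.154 = 528 ; 20182 × 0.468 = 9445 → total 15246
Group 2: 8449 × 0.957 = 8086
Group 3: 13171 × 0.949 = 12499
Group 4: 17347 × 0.95 = 16480
Group 5: 3426 × 0.94 = 3220
Group 6: 20182 × 0.962 + 21161 × 0.66 = 19415 + 13966 = 33381
Net migration: Group 6 − 150 → 33231
Population now: 0–9=15246, 10–19=8086, 20–29=12499, 30–39=16480, 40–49=3220, 50+=33231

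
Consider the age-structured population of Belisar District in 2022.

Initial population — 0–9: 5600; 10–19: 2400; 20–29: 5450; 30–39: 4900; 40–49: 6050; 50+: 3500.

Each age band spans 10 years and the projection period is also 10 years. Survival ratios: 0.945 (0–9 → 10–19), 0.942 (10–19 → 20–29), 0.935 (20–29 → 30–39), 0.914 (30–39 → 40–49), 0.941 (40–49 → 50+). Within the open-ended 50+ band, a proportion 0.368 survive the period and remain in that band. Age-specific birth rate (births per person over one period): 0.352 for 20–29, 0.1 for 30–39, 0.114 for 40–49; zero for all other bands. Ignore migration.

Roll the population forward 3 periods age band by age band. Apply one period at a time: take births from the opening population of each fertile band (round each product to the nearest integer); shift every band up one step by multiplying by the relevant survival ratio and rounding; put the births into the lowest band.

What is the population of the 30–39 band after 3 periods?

4661

Let band 1 be 0–9 through band 6 = 50+.
Period 1.
Births: 5450 * 0.352 = 1918 ; 4900 * 0.1 = 490 ; 6050 * 0.114 = 690 → total 3098
Band 2: 5600 * 0.945 = 5292
Band 3: 2400 * 0.942 = 2261
Band 4: 5450 * 0.935 = 5096
Band 5: 4900 * 0.914 = 4479
Band 6: 6050 * 0.941 + 3500 * 0.368 = 5693 + 1288 = 6981
→ [3098, 5292, 2261, 5096, 4479, 6981]
Period 2.
Births: 2261 * 0.352 = 796 ; 5096 * 0.1 = 510 ; 4479 * 0.114 = 511 → total 1817
Band 2: 3098 * 0.945 = 2928
Band 3: 5292 * 0.942 = 4985
Band 4: 2261 * 0.935 = 2114
Band 5: 5096 * 0.914 = 4658
Band 6: 4479 * 0.941 + 6981 * 0.368 = 4215 + 2569 = 6784
→ [1817, 2928, 4985, 2114, 4658, 6784]
Period 3.
Births: 4985 * 0.352 = 1755 ; 2114 * 0.1 = 211 ; 4658 * 0.114 = 531 → total 2497
Band 2: 1817 * 0.945 = 1717
Band 3: 2928 * 0.942 = 2758
Band 4: 4985 * 0.935 = 4661
Band 5: 2114 * 0.914 = 1932
Band 6: 4658 * 0.941 + 6784 * 0.368 = 4383 + 2497 = 6880
→ [2497, 1717, 2758, 4661, 1932, 6880]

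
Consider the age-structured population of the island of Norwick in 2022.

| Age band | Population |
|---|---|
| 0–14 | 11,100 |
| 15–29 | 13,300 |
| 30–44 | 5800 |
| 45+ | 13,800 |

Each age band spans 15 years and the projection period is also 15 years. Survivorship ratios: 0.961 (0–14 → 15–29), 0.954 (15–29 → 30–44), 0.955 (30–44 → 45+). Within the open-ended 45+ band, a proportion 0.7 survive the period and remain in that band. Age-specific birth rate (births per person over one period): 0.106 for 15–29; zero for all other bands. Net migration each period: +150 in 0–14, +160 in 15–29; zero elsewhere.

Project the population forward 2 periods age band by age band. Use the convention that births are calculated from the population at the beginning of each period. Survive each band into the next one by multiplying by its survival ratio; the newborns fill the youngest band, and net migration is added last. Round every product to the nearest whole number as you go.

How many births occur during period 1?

Period 1:
Births: 13300 × 0.106 = 1410
15–29: 11100 × 0.961 = 10667
30–44: 13300 × 0.954 = 12688
45+: 5800 × 0.955 + 13800 × 0.7 = 5539 + 9660 = 15199
Net migration: 0–14 + 150 → 1560; 15–29 + 160 → 10827
Population now: 0–14=1560, 15–29=10827, 30–44=12688, 45+=15199

1410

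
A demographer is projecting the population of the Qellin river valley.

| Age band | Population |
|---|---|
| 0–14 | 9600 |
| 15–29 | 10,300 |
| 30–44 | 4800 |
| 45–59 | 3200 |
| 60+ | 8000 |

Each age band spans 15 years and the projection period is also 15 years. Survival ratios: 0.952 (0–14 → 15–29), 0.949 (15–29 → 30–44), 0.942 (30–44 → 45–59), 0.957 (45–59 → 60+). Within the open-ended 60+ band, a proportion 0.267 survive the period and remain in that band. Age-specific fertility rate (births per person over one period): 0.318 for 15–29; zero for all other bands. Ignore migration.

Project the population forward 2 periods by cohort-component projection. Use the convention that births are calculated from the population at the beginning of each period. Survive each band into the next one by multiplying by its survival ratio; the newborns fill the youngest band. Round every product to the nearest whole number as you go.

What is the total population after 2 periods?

29621

After projecting period 1:
Births: 10300 * 0.318 = 3275
15–29: 9600 * 0.952 = 9139
30–44: 10300 * 0.949 = 9775
45–59: 4800 * 0.942 = 4522
60+: 3200 * 0.957 + 8000 * 0.267 = 3062 + 2136 = 5198
Population now: 0–14=3275, 15–29=9139, 30–44=9775, 45–59=4522, 60+=5198
After projecting period 2:
Births: 9139 * 0.318 = 2906
15–29: 3275 * 0.952 = 3118
30–44: 9139 * 0.949 = 8673
45–59: 9775 * 0.942 = 9208
60+: 4522 * 0.957 + 5198 * 0.267 = 4328 + 1388 = 5716
Population now: 0–14=2906, 15–29=3118, 30–44=8673, 45–59=9208, 60+=5716
Total after period 2: 2906 + 3118 + 8673 + 9208 + 5716 = 29621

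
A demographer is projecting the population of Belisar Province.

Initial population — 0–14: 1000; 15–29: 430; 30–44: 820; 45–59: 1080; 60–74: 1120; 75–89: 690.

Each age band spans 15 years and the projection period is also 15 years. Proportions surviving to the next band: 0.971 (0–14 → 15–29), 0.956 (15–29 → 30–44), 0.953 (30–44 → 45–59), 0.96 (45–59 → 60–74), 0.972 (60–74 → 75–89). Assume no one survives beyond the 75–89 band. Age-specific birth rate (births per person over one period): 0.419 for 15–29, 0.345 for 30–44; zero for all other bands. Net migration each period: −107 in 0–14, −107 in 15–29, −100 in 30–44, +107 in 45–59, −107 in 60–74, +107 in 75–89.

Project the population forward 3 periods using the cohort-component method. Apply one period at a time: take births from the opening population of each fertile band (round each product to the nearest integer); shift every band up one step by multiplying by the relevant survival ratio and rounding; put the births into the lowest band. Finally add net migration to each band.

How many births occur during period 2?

[period 1]
Births: 430 × 0.419 = 180 ; 820 × 0.345 = 283 ⇒ total 463
15–29: 1000 × 0.971 = 971
30–44: 430 × 0.956 = 411
45–59: 820 × 0.953 = 781
60–74: 1080 × 0.96 = 1037
75–89: 1120 × 0.972 = 1089
Net migration: 0–14 − 107 → 356; 15–29 − 107 → 864; 30–44 − 100 → 311; 45–59 + 107 → 888; 60–74 − 107 → 930; 75–89 + 107 → 1196
Giving 356 / 864 / 311 / 888 / 930 / 1196.
[period 2]
Births: 864 × 0.419 = 362 ; 311 × 0.345 = 107 ⇒ total 469
15–29: 356 × 0.971 = 346
30–44: 864 × 0.956 = 826
45–59: 311 × 0.953 = 296
60–74: 888 × 0.96 = 852
75–89: 930 × 0.972 = 904
Net migration: 0–14 − 107 → 362; 15–29 − 107 → 239; 30–44 − 100 → 726; 45–59 + 107 → 403; 60–74 − 107 → 745; 75–89 + 107 → 1011
Giving 362 / 239 / 726 / 403 / 745 / 1011.

469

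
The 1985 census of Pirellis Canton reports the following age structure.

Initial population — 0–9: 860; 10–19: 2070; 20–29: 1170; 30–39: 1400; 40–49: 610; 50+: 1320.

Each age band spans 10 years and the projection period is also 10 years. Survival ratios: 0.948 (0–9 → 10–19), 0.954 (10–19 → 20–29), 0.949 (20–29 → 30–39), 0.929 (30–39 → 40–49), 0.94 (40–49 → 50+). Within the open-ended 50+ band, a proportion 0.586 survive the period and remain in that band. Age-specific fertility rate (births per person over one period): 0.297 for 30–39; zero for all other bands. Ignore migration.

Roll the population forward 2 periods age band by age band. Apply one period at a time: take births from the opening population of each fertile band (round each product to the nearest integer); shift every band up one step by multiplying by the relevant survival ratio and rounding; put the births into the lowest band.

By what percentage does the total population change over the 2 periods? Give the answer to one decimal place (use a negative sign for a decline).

— Period 1 —
Births: 1400 * 0.297 = 416
10–19: 860 * 0.948 = 815
20–29: 2070 * 0.954 = 1975
30–39: 1170 * 0.949 = 1110
40–49: 1400 * 0.929 = 1301
50+: 610 * 0.94 + 1320 * 0.586 = 573 + 774 = 1347
Population now: 0–9=416, 10–19=815, 20–29=1975, 30–39=1110, 40–49=1301, 50+=1347
— Period 2 —
Births: 1110 * 0.297 = 330
10–19: 416 * 0.948 = 394
20–29: 815 * 0.954 = 778
30–39: 1975 * 0.949 = 1874
40–49: 1110 * 0.929 = 1031
50+: 1301 * 0.94 + 1347 * 0.586 = 1223 + 789 = 2012
Population now: 0–9=330, 10–19=394, 20–29=778, 30–39=1874, 40–49=1031, 50+=2012
Total: 7430 → 6419; change = -1011; percentage change = -13.6%

-13.6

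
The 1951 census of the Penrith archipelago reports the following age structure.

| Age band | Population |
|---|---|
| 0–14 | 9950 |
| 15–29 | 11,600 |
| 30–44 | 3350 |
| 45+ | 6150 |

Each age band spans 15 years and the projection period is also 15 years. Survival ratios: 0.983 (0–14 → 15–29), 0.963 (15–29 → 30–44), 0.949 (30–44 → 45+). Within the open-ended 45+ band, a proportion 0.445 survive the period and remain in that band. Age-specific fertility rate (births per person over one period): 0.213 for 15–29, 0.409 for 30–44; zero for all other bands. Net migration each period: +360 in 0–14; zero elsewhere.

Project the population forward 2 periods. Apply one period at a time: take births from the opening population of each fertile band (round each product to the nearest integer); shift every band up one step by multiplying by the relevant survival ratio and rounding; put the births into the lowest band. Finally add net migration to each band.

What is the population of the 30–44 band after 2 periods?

Numbering the bands 1..4 from youngest to oldest:
[period 1]
Births: 11600 * 0.213 = 2471 ; 3350 * 0.409 = 1370 ⇒ total 3841
Band 2: 9950 * 0.983 = 9781
Band 3: 11600 * 0.963 = 11171
Band 4: 3350 * 0.949 + 6150 * 0.445 = 3179 + 2737 = 5916
Net migration: Band 1 + 360 → 4201
Population now: 0–14=4201, 15–29=9781, 30–44=11171, 45+=5916
[period 2]
Births: 9781 * 0.213 = 2083 ; 11171 * 0.409 = 4569 ⇒ total 6652
Band 2: 4201 * 0.983 = 4130
Band 3: 9781 * 0.963 = 9419
Band 4: 11171 * 0.949 + 5916 * 0.445 = 10601 + 2633 = 13234
Net migration: Band 1 + 360 → 7012
Population now: 0–14=7012, 15–29=4130, 30–44=9419, 45+=13234

9419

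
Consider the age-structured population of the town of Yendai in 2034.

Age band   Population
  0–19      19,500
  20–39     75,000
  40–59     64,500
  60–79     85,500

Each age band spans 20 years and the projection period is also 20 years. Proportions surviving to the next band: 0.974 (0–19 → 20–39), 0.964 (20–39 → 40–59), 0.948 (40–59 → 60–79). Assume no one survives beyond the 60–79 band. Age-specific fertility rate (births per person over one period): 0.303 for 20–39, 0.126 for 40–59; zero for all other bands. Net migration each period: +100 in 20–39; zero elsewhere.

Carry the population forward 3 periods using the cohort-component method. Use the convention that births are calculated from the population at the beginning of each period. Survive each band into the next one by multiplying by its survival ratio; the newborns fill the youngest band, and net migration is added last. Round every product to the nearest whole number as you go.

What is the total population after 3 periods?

Call the bands 1 to 4, youngest first.
Period 1:
Births: 75000 * 0.303 = 22725, 64500 * 0.126 = 8127 ⇒ total 30852
Band 2: 19500 * 0.974 = 18993
Band 3: 75000 * 0.964 = 72300
Band 4: 64500 * 0.948 = 61146
Net migration: Band 2 + 100 → 19093
Population now: 0–19=30852, 20–39=19093, 40–59=72300, 60–79=61146
Period 2:
Births: 19093 * 0.303 = 5785, 72300 * 0.126 = 9110 ⇒ total 14895
Band 2: 30852 * 0.974 = 30050
Band 3: 19093 * 0.964 = 18406
Band 4: 72300 * 0.948 = 68540
Net migration: Band 2 + 100 → 30150
Population now: 0–19=14895, 20–39=30150, 40–59=18406, 60–79=68540
Period 3:
Births: 30150 * 0.303 = 9135, 18406 * 0.126 = 2319 ⇒ total 11454
Band 2: 14895 * 0.974 = 14508
Band 3: 30150 * 0.964 = 29065
Band 4: 18406 * 0.948 = 17449
Net migration: Band 2 + 100 → 14608
Population now: 0–19=11454, 20–39=14608, 40–59=29065, 60–79=17449
Total after period 3: 11454 + 14608 + 29065 + 17449 = 72576

72576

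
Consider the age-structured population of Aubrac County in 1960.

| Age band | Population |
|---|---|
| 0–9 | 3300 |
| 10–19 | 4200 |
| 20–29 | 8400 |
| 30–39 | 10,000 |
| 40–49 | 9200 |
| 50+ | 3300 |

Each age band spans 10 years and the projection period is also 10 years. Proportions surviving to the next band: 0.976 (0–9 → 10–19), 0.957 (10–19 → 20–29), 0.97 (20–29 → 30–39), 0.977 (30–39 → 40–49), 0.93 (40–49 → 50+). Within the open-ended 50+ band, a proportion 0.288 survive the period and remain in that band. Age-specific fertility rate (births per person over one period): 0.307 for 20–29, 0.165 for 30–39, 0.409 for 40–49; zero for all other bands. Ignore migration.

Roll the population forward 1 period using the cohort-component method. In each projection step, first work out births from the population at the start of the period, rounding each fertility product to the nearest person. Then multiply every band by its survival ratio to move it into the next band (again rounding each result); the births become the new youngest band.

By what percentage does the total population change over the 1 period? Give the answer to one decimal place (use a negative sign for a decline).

After projecting period 1:
Births: 8400 × 0.307 = 2579  |  10000 × 0.165 = 1650  |  9200 × 0.409 = 3763 → 7992
10–19: 3300 × 0.976 = 3221
20–29: 4200 × 0.957 = 4019
30–39: 8400 × 0.97 = 8148
40–49: 10000 × 0.977 = 9770
50+: 9200 × 0.93 + 3300 × 0.288 = 8556 + 950 = 9506
Giving 7992 / 3221 / 4019 / 8148 / 9770 / 9506.
Total: 38400 → 42656; change = 4256; percentage change = 11.1%

11.1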